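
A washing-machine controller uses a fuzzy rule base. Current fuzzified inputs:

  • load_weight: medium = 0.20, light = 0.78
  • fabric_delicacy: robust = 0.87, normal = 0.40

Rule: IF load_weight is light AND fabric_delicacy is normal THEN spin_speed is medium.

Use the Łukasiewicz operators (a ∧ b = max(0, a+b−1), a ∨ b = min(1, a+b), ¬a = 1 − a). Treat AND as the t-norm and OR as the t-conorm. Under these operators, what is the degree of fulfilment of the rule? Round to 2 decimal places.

firing strength: light=0.78, normal=0.40; AND[max(0, a+b−1)] → w = 0.18

0.18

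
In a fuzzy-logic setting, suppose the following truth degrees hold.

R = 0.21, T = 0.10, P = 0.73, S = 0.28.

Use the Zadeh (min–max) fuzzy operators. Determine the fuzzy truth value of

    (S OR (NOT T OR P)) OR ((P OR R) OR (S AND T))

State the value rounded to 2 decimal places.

0.90

NOT T = 1 − 0.10 = 0.90
NOT T OR P = max(a, b) on (0.90, 0.73) = 0.90
S OR (NOT T OR P) = max(a, b) on (0.28, 0.90) = 0.90
P OR R = max(a, b) on (0.73, 0.21) = 0.73
S AND T = min(a, b) on (0.28, 0.10) = 0.10
(P OR R) OR (S AND T) = max(a, b) on (0.73, 0.10) = 0.73
(S OR (NOT T OR P)) OR ((P OR R) OR (S AND T)) = max(a, b) on (0.90, 0.73) = 0.90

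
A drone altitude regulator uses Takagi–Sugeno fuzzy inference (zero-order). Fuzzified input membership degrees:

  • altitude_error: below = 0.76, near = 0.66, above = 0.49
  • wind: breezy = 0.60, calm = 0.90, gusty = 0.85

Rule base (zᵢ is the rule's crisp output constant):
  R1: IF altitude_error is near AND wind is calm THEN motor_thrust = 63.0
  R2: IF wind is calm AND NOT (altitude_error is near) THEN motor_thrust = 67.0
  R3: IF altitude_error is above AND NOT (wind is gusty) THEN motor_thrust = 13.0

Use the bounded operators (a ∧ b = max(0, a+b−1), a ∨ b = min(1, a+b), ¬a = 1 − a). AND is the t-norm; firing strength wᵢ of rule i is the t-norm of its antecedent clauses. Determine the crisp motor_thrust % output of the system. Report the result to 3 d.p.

R1 (z=63.0): near=0.66, calm=0.90; AND[max(0, a+b−1)] → w = 0.56
R2 (z=67.0): calm=0.90, ¬near=1−0.66=0.34; AND[max(0, a+b−1)] → w = 0.24
R3 (z=13.0): above=0.49, ¬gusty=1−0.85=0.15; AND[max(0, a+b−1)] → w = 0.00
Weighted average = (0.56·63.0 + 0.24·67.0 + 0.00·13.0) / (0.56 + 0.24 + 0.00)
  = 51.3600 / 0.8000 = 64.200

64.200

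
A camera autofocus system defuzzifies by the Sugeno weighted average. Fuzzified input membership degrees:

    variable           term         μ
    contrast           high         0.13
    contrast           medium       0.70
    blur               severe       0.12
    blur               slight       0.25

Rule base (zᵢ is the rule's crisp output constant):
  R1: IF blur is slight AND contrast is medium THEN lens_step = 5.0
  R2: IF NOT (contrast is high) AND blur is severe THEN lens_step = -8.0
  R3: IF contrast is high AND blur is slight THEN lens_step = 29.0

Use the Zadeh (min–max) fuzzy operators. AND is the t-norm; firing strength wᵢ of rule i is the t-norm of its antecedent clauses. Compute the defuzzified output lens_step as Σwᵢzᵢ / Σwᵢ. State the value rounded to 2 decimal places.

R1 (z=5.0): slight=0.25, medium=0.70; AND[min(a, b)] → w = 0.25
R2 (z=-8.0): ¬high=1−0.13=0.87, severe=0.12; AND[min(a, b)] → w = 0.12
R3 (z=29.0): high=0.13, slight=0.25; AND[min(a, b)] → w = 0.13
Weighted average = (0.25·5.0 + 0.12·-8.0 + 0.13·29.0) / (0.25 + 0.12 + 0.13)
  = 4.0600 / 0.5000 = 8.12

8.12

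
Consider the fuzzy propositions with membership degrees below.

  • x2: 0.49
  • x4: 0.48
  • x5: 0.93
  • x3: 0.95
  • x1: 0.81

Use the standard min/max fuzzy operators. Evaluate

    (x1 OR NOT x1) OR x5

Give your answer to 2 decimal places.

NOT x1 = 1 − 0.81 = 0.19
x1 OR NOT x1 = max(a, b) on (0.81, 0.19) = 0.81
(x1 OR NOT x1) OR x5 = max(a, b) on (0.81, 0.93) = 0.93

0.93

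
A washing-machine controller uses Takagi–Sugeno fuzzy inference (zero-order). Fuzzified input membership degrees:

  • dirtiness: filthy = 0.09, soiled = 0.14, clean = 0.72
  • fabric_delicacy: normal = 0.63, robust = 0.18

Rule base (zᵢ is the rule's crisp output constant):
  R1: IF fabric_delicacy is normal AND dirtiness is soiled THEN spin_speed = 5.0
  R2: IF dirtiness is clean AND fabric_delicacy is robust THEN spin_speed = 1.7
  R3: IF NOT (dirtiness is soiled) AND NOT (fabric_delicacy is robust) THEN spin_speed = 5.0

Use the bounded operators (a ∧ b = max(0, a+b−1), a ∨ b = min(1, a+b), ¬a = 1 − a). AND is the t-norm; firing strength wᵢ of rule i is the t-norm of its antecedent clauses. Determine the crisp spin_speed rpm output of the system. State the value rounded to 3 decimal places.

5.000

R1 (z=5.0): normal=0.63, soiled=0.14; AND[max(0, a+b−1)] → w = 0.00
R2 (z=1.7): clean=0.72, robust=0.18; AND[max(0, a+b−1)] → w = 0.00
R3 (z=5.0): ¬soiled=1−0.14=0.86, ¬robust=1−0.18=0.82; AND[max(0, a+b−1)] → w = 0.68
Weighted average = (0.00·5.0 + 0.00·1.7 + 0.68·5.0) / (0.00 + 0.00 + 0.68)
  = 3.4000 / 0.6800 = 5.000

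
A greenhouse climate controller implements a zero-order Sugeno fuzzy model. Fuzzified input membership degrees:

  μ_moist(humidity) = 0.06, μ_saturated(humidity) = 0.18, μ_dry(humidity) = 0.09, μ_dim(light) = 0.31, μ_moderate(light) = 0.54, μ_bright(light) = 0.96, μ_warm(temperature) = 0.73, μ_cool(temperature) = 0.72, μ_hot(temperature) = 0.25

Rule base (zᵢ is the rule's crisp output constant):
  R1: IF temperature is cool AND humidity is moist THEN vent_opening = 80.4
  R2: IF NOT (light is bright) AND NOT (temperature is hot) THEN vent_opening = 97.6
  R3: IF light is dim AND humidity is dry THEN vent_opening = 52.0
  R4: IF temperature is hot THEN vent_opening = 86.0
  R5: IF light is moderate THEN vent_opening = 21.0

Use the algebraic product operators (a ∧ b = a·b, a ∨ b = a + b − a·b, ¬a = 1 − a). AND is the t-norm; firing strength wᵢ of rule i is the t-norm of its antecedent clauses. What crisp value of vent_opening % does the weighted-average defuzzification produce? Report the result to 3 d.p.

R1 (z=80.4): cool=0.72, moist=0.06; AND[a·b] → w = 0.0432
R2 (z=97.6): ¬bright=1−0.96=0.04, ¬hot=1−0.25=0.75; AND[a·b] → w = 0.0300
R3 (z=52.0): dim=0.31, dry=0.09; AND[a·b] → w = 0.0279
R4 (z=86.0): hot=0.25 → w = 0.2500
R5 (z=21.0): moderate=0.54 → w = 0.5400
Weighted average = (0.0432·80.4 + 0.0300·97.6 + 0.0279·52.0 + 0.2500·86.0 + 0.5400·21.0) / (0.0432 + 0.0300 + 0.0279 + 0.2500 + 0.5400)
  = 40.6921 / 0.8911 = 45.665

45.665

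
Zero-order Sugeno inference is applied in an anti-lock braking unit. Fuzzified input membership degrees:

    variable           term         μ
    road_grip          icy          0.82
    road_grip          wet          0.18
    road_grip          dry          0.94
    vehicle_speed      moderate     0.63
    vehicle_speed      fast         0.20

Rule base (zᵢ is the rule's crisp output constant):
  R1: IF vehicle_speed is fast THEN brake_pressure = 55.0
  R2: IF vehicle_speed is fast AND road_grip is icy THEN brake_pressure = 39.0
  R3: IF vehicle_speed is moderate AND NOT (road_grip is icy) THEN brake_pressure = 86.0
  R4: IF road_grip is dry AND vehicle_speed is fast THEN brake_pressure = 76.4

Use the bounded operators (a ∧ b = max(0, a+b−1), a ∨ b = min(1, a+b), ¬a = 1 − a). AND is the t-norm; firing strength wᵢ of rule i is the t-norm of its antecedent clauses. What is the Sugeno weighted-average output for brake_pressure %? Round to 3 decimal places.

62.433

R1 (z=55.0): fast=0.20 → w = 0.20
R2 (z=39.0): fast=0.20, icy=0.82; AND[max(0, a+b−1)] → w = 0.02
R3 (z=86.0): moderate=0.63, ¬icy=1−0.82=0.18; AND[max(0, a+b−1)] → w = 0.00
R4 (z=76.4): dry=0.94, fast=0.20; AND[max(0, a+b−1)] → w = 0.14
Weighted average = (0.20·55.0 + 0.02·39.0 + 0.00·86.0 + 0.14·76.4) / (0.20 + 0.02 + 0.00 + 0.14)
  = 22.4760 / 0.3600 = 62.433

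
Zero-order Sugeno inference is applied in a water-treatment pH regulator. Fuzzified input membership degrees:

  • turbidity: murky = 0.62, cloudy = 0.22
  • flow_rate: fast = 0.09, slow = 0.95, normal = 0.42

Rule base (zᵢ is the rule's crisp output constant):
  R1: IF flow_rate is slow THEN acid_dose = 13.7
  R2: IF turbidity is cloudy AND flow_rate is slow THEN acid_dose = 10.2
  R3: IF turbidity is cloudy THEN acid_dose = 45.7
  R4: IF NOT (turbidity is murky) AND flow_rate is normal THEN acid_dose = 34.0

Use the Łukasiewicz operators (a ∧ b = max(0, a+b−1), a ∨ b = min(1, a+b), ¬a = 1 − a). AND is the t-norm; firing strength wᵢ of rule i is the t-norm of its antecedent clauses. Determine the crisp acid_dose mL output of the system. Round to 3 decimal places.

18.510

R1 (z=13.7): slow=0.95 → w = 0.95
R2 (z=10.2): cloudy=0.22, slow=0.95; AND[max(0, a+b−1)] → w = 0.17
R3 (z=45.7): cloudy=0.22 → w = 0.22
R4 (z=34.0): ¬murky=1−0.62=0.38, normal=0.42; AND[max(0, a+b−1)] → w = 0.00
Weighted average = (0.95·13.7 + 0.17·10.2 + 0.22·45.7 + 0.00·34.0) / (0.95 + 0.17 + 0.22 + 0.00)
  = 24.8030 / 1.3400 = 18.510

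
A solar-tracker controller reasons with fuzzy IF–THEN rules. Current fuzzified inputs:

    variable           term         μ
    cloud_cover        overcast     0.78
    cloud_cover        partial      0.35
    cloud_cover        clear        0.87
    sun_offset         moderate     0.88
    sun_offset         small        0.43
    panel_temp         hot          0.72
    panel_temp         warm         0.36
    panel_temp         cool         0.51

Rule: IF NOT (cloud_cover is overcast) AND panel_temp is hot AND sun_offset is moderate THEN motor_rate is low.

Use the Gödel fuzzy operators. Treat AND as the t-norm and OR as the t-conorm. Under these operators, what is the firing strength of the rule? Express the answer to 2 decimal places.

firing strength: ¬overcast=1−0.78=0.22, hot=0.72, moderate=0.88; AND[min(a, b)] → w = 0.22

0.22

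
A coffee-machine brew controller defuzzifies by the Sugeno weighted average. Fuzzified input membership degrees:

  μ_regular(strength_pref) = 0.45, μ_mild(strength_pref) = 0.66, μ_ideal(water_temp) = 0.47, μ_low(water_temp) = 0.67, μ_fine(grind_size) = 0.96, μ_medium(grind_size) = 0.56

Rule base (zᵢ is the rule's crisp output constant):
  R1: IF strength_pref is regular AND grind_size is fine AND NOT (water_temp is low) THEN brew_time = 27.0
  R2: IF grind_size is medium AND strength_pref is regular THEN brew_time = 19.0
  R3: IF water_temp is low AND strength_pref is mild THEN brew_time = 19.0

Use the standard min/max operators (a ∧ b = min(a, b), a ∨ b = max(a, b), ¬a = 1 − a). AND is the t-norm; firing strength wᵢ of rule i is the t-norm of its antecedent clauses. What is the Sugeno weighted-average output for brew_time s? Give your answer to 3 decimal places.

20.833

R1 (z=27.0): regular=0.45, fine=0.96, ¬low=1−0.67=0.33; AND[min(a, b)] → w = 0.33
R2 (z=19.0): medium=0.56, regular=0.45; AND[min(a, b)] → w = 0.45
R3 (z=19.0): low=0.67, mild=0.66; AND[min(a, b)] → w = 0.66
Weighted average = (0.33·27.0 + 0.45·19.0 + 0.66·19.0) / (0.33 + 0.45 + 0.66)
  = 30.0000 / 1.4400 = 20.833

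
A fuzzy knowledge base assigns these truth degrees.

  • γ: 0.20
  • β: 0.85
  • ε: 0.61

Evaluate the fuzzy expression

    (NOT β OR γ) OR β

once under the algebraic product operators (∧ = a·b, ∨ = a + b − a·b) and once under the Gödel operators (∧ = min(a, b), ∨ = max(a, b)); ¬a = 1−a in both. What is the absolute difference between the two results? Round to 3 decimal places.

0.048

Under algebraic product:
  NOT β = 1 − 0.8500 = 0.1500
  NOT β OR γ = a + b − a·b on (0.1500, 0.2000) = 0.3200
  (NOT β OR γ) OR β = a + b − a·b on (0.3200, 0.8500) = 0.8980
  → value = 0.8980
Under Gödel:
  NOT β = 1 − 0.85 = 0.15
  NOT β OR γ = max(a, b) on (0.15, 0.20) = 0.20
  (NOT β OR γ) OR β = max(a, b) on (0.20, 0.85) = 0.85
  → value = 0.8500
|0.8980 − 0.8500| = 0.048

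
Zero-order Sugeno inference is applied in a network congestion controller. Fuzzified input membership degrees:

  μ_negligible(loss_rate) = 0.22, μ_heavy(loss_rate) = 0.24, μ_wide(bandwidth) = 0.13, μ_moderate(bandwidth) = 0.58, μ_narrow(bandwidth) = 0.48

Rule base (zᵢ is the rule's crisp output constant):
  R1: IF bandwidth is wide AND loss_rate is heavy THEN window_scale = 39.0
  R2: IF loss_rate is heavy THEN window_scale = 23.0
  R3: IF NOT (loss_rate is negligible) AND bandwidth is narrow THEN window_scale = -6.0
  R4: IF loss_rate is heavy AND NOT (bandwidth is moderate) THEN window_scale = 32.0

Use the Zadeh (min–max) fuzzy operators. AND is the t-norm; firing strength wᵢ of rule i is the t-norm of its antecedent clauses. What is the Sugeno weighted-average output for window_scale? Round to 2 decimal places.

R1 (z=39.0): wide=0.13, heavy=0.24; AND[min(a, b)] → w = 0.13
R2 (z=23.0): heavy=0.24 → w = 0.24
R3 (z=-6.0): ¬negligible=1−0.22=0.78, narrow=0.48; AND[min(a, b)] → w = 0.48
R4 (z=32.0): heavy=0.24, ¬moderate=1−0.58=0.42; AND[min(a, b)] → w = 0.24
Weighted average = (0.13·39.0 + 0.24·23.0 + 0.48·-6.0 + 0.24·32.0) / (0.13 + 0.24 + 0.48 + 0.24)
  = 15.3900 / 1.0900 = 14.12

14.12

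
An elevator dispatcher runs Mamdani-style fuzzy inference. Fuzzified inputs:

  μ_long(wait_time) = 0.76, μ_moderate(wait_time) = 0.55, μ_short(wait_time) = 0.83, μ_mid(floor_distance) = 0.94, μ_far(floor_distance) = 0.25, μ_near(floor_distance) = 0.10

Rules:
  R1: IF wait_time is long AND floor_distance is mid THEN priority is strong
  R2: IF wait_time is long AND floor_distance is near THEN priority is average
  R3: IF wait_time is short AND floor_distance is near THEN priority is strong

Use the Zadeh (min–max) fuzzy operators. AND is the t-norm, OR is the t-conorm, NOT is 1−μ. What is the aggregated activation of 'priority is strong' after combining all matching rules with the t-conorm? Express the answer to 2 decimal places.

R1: long=0.76, mid=0.94; AND[min(a, b)] → w = 0.76
R2: long=0.76, near=0.10; AND[min(a, b)] → w = 0.10
R3: short=0.83, near=0.10; AND[min(a, b)] → w = 0.10
Rules with consequent 'strong': {R1, R3} → strengths 0.76, 0.10
Aggregate via t-conorm [max(a, b)]: 0.76

0.76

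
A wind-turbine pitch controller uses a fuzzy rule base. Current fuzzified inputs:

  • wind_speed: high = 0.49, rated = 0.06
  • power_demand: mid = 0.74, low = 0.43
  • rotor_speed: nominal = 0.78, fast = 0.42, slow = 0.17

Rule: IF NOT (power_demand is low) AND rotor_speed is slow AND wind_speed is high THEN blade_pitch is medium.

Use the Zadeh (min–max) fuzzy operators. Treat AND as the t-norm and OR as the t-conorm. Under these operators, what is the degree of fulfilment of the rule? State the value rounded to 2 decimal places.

0.17

firing strength: ¬low=1−0.43=0.57, slow=0.17, high=0.49; AND[min(a, b)] → w = 0.17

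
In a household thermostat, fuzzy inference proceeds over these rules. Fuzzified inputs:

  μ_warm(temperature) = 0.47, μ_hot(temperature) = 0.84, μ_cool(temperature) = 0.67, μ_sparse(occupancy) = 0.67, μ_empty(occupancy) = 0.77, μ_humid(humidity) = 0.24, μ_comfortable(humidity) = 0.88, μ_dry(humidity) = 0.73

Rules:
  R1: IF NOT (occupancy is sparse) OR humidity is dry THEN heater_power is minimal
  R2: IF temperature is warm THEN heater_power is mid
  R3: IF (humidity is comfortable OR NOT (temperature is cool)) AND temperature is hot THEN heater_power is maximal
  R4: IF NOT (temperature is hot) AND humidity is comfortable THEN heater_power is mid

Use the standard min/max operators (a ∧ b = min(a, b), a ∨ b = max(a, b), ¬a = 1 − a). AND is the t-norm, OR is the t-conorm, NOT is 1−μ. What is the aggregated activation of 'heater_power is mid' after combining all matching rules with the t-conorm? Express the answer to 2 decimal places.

0.47

R1: ¬sparse=1−0.67=0.33, dry=0.73; OR[max(a, b)] → w = 0.73
R2: warm=0.47 → w = 0.47
R3: (comfortable=0.88 OR ¬cool=1−0.67=0.33) = 0.88; AND[min(a, b)] with hot=0.84 → w = 0.84
R4: ¬hot=1−0.84=0.16, comfortable=0.88; AND[min(a, b)] → w = 0.16
Rules with consequent 'mid': {R2, R4} → strengths 0.47, 0.16
Aggregate via t-conorm [max(a, b)]: 0.47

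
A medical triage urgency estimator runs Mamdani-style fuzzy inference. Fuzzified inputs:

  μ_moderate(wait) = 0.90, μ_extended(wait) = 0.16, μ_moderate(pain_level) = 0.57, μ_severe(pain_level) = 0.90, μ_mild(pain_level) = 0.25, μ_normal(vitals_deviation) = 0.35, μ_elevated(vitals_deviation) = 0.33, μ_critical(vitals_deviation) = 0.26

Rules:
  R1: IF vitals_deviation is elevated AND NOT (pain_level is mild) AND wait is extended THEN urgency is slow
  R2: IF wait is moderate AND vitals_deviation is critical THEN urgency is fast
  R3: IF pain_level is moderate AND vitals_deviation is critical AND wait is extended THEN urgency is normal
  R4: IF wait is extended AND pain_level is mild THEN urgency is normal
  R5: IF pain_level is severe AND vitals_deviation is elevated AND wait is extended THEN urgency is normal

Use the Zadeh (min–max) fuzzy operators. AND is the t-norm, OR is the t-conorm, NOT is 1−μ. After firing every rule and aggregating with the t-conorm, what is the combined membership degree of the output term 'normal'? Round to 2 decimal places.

R1: elevated=0.33, ¬mild=1−0.25=0.75, extended=0.16; AND[min(a, b)] → w = 0.16
R2: moderate=0.90, critical=0.26; AND[min(a, b)] → w = 0.26
R3: moderate=0.57, critical=0.26, extended=0.16; AND[min(a, b)] → w = 0.16
R4: extended=0.16, mild=0.25; AND[min(a, b)] → w = 0.16
R5: severe=0.90, elevated=0.33, extended=0.16; AND[min(a, b)] → w = 0.16
Rules with consequent 'normal': {R3, R4, R5} → strengths 0.16, 0.16, 0.16
Aggregate via t-conorm [max(a, b)]: 0.16

0.16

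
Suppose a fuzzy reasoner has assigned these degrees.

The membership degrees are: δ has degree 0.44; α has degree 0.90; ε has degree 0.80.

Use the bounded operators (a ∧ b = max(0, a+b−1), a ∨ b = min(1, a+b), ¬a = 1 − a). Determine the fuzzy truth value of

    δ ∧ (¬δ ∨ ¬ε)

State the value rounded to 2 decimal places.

¬δ = 1 − 0.44 = 0.56
¬ε = 1 − 0.80 = 0.20
¬δ ∨ ¬ε = min(1, a+b) on (0.56, 0.20) = 0.76
δ ∧ (¬δ ∨ ¬ε) = max(0, a+b−1) on (0.44, 0.76) = 0.20

0.20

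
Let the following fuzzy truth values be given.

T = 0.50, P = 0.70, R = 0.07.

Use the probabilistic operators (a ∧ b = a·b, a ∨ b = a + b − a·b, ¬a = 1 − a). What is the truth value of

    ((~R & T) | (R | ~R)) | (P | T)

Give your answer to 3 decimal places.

0.995

~R = 1 − 0.0700 = 0.9300
~R & T = a·b on (0.9300, 0.5000) = 0.4650
~R = 1 − 0.0700 = 0.9300
R | ~R = a + b − a·b on (0.0700, 0.9300) = 0.9349
(~R & T) | (R | ~R) = a + b − a·b on (0.4650, 0.9349) = 0.9652
P | T = a + b − a·b on (0.7000, 0.5000) = 0.8500
((~R & T) | (R | ~R)) | (P | T) = a + b − a·b on (0.9652, 0.8500) = 0.9948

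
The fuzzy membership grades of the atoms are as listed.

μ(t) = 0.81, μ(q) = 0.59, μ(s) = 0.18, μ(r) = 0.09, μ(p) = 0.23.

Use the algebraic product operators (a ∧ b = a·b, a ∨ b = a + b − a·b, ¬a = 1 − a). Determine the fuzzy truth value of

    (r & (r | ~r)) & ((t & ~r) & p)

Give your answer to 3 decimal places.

~r = 1 − 0.0900 = 0.9100
r | ~r = a + b − a·b on (0.0900, 0.9100) = 0.9181
r & (r | ~r) = a·b on (0.0900, 0.9181) = 0.0826
~r = 1 − 0.0900 = 0.9100
t & ~r = a·b on (0.8100, 0.9100) = 0.7371
(t & ~r) & p = a·b on (0.7371, 0.2300) = 0.1695
(r & (r | ~r)) & ((t & ~r) & p) = a·b on (0.0826, 0.1695) = 0.0140

0.014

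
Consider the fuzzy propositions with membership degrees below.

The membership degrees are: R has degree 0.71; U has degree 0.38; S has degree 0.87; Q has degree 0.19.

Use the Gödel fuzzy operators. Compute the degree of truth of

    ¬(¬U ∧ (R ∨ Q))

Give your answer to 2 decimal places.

0.38

¬U = 1 − 0.38 = 0.62
R ∨ Q = max(a, b) on (0.71, 0.19) = 0.71
¬U ∧ (R ∨ Q) = min(a, b) on (0.62, 0.71) = 0.62
¬(¬U ∧ (R ∨ Q)) = 1 − 0.62 = 0.38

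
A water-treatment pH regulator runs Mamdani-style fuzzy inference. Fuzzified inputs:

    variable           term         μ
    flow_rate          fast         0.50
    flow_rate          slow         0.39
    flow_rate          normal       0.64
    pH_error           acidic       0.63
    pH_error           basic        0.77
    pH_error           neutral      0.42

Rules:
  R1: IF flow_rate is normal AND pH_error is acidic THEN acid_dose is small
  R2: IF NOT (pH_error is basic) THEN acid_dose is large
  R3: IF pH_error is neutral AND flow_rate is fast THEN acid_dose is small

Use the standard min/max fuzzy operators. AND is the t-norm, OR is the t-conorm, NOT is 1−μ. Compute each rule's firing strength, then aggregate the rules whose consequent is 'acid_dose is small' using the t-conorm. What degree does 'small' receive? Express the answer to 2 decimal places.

R1: normal=0.64, acidic=0.63; AND[min(a, b)] → w = 0.63
R2: ¬basic=1−0.77=0.23 → w = 0.23
R3: neutral=0.42, fast=0.50; AND[min(a, b)] → w = 0.42
Rules with consequent 'small': {R1, R3} → strengths 0.63, 0.42
Aggregate via t-conorm [max(a, b)]: 0.63

0.63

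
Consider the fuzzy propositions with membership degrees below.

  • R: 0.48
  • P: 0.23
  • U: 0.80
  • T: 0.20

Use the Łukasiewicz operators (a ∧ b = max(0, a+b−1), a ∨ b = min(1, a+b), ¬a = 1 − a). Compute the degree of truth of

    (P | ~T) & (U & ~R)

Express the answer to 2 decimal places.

0.32

~T = 1 − 0.20 = 0.80
P | ~T = min(1, a+b) on (0.23, 0.80) = 1.00
~R = 1 − 0.48 = 0.52
U & ~R = max(0, a+b−1) on (0.80, 0.52) = 0.32
(P | ~T) & (U & ~R) = max(0, a+b−1) on (1.00, 0.32) = 0.32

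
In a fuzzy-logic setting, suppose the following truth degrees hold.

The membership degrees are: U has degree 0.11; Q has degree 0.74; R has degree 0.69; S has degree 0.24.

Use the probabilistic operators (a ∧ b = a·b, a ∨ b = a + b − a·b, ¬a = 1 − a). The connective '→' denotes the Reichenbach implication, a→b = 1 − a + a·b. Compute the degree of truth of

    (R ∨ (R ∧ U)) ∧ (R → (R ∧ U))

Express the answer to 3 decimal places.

0.259

R ∧ U = a·b on (0.6900, 0.1100) = 0.0759
R ∨ (R ∧ U) = a + b − a·b on (0.6900, 0.0759) = 0.7135
R ∧ U = a·b on (0.6900, 0.1100) = 0.0759
R → (R ∧ U)  [Reichenbach: 1 − a + a·b] with a=0.6900, b=0.0759 → 0.3624
(R ∨ (R ∧ U)) ∧ (R → (R ∧ U)) = a·b on (0.7135, 0.3624) = 0.2586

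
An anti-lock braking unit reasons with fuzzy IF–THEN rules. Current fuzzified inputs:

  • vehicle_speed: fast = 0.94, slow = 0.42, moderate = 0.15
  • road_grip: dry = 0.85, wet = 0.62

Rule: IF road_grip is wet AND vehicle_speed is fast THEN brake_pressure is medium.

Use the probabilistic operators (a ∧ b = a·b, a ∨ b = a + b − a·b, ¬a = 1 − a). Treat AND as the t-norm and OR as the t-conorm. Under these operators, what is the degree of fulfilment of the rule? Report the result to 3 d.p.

firing strength: wet=0.62, fast=0.94; AND[a·b] → w = 0.5828

0.583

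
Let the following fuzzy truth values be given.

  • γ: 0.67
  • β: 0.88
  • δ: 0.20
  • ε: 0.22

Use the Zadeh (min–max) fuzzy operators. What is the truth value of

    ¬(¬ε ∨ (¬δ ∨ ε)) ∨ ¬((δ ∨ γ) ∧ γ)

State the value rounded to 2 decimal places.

¬ε = 1 − 0.22 = 0.78
¬δ = 1 − 0.20 = 0.80
¬δ ∨ ε = max(a, b) on (0.80, 0.22) = 0.80
¬ε ∨ (¬δ ∨ ε) = max(a, b) on (0.78, 0.80) = 0.80
¬(¬ε ∨ (¬δ ∨ ε)) = 1 − 0.80 = 0.20
δ ∨ γ = max(a, b) on (0.20, 0.67) = 0.67
(δ ∨ γ) ∧ γ = min(a, b) on (0.67, 0.67) = 0.67
¬((δ ∨ γ) ∧ γ) = 1 − 0.67 = 0.33
¬(¬ε ∨ (¬δ ∨ ε)) ∨ ¬((δ ∨ γ) ∧ γ) = max(a, b) on (0.20, 0.33) = 0.33

0.33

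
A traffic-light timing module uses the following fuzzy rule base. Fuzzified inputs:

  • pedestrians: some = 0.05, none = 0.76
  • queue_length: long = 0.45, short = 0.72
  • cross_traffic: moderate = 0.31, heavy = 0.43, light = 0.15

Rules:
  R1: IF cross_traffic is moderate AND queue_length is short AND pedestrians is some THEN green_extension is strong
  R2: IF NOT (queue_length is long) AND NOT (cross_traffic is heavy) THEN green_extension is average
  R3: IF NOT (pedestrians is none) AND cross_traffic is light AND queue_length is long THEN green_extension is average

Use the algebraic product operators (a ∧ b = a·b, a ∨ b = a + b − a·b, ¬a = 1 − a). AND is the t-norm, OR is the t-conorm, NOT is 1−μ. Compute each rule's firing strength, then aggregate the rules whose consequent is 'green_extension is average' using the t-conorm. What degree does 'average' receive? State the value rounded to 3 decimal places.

0.325

R1: moderate=0.31, short=0.72, some=0.05; AND[a·b] → w = 0.0112
R2: ¬long=1−0.45=0.55, ¬heavy=1−0.43=0.57; AND[a·b] → w = 0.3135
R3: ¬none=1−0.76=0.24, light=0.15, long=0.45; AND[a·b] → w = 0.0162
Rules with consequent 'average': {R2, R3} → strengths 0.3135, 0.0162
Aggregate via t-conorm [a + b − a·b]: 0.3246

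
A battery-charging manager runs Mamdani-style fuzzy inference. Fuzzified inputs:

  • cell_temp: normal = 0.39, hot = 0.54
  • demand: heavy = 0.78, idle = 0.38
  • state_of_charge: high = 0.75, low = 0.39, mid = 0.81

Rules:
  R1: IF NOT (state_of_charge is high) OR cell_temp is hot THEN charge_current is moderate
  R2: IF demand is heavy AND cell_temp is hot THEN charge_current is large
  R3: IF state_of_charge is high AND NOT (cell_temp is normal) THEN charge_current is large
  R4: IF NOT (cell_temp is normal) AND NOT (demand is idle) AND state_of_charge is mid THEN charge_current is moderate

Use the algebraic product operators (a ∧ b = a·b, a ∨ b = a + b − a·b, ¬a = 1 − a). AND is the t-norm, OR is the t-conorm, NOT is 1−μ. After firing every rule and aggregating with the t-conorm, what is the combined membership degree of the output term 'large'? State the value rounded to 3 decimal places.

R1: ¬high=1−0.75=0.25, hot=0.54; OR[a + b − a·b] → w = 0.6550
R2: heavy=0.78, hot=0.54; AND[a·b] → w = 0.4212
R3: high=0.75, ¬normal=1−0.39=0.61; AND[a·b] → w = 0.4575
R4: ¬normal=1−0.39=0.61, ¬idle=1−0.38=0.62, mid=0.81; AND[a·b] → w = 0.3063
Rules with consequent 'large': {R2, R3} → strengths 0.4212, 0.4575
Aggregate via t-conorm [a + b − a·b]: 0.6860

0.686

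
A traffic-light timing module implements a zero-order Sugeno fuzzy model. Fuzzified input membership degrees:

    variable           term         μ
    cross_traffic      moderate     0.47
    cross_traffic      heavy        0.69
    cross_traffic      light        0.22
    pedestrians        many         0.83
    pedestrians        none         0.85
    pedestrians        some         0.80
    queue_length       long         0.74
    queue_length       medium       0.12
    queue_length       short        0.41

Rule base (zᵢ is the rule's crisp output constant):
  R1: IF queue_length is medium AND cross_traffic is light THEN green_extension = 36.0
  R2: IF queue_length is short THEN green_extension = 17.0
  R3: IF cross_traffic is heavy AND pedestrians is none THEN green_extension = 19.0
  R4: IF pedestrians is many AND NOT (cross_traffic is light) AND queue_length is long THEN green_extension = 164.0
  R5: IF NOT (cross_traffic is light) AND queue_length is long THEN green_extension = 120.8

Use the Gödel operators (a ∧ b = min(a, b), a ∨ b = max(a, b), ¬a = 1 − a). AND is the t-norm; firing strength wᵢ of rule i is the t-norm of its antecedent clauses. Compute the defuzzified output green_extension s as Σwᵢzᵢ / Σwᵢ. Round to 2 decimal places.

87.09

R1 (z=36.0): medium=0.12, light=0.22; AND[min(a, b)] → w = 0.12
R2 (z=17.0): short=0.41 → w = 0.41
R3 (z=19.0): heavy=0.69, none=0.85; AND[min(a, b)] → w = 0.69
R4 (z=164.0): many=0.83, ¬light=1−0.22=0.78, long=0.74; AND[min(a, b)] → w = 0.74
R5 (z=120.8): ¬light=1−0.22=0.78, long=0.74; AND[min(a, b)] → w = 0.74
Weighted average = (0.12·36.0 + 0.41·17.0 + 0.69·19.0 + 0.74·164.0 + 0.74·120.8) / (0.12 + 0.41 + 0.69 + 0.74 + 0.74)
  = 235.1520 / 2.7000 = 87.09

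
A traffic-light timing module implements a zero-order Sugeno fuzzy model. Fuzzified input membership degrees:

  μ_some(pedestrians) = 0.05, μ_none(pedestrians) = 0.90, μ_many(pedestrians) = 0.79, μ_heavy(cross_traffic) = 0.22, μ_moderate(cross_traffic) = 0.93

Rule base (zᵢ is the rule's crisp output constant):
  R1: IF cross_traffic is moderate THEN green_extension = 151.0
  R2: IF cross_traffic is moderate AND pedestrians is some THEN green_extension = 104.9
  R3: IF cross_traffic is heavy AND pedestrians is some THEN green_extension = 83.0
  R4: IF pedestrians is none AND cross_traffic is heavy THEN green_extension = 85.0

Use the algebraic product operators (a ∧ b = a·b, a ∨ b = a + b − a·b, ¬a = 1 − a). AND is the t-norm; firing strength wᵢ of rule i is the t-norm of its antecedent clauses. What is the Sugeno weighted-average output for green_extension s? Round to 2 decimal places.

137.54

R1 (z=151.0): moderate=0.93 → w = 0.9300
R2 (z=104.9): moderate=0.93, some=0.05; AND[a·b] → w = 0.0465
R3 (z=83.0): heavy=0.22, some=0.05; AND[a·b] → w = 0.0110
R4 (z=85.0): none=0.90, heavy=0.22; AND[a·b] → w = 0.1980
Weighted average = (0.9300·151.0 + 0.0465·104.9 + 0.0110·83.0 + 0.1980·85.0) / (0.9300 + 0.0465 + 0.0110 + 0.1980)
  = 163.0508 / 1.1855 = 137.54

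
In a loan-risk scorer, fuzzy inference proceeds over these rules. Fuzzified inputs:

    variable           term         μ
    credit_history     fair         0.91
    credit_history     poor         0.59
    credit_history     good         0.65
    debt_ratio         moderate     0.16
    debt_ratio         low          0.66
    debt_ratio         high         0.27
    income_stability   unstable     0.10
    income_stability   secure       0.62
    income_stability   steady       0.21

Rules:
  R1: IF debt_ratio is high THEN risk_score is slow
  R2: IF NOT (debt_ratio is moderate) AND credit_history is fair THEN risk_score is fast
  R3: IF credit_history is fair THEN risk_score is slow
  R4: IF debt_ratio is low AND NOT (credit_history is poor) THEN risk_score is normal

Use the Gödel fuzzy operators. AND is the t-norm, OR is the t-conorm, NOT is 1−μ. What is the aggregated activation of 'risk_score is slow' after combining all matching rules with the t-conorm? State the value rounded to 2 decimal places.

R1: high=0.27 → w = 0.27
R2: ¬moderate=1−0.16=0.84, fair=0.91; AND[min(a, b)] → w = 0.84
R3: fair=0.91 → w = 0.91
R4: low=0.66, ¬poor=1−0.59=0.41; AND[min(a, b)] → w = 0.41
Rules with consequent 'slow': {R1, R3} → strengths 0.27, 0.91
Aggregate via t-conorm [max(a, b)]: 0.91

0.91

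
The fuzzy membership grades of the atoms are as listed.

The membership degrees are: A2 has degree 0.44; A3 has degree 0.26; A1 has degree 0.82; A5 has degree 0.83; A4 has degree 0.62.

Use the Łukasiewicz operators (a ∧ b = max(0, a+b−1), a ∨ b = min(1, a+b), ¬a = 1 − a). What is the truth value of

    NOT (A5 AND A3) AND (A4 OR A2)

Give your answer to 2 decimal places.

A5 AND A3 = max(0, a+b−1) on (0.83, 0.26) = 0.09
NOT (A5 AND A3) = 1 − 0.09 = 0.91
A4 OR A2 = min(1, a+b) on (0.62, 0.44) = 1.00
NOT (A5 AND A3) AND (A4 OR A2) = max(0, a+b−1) on (0.91, 1.00) = 0.91

0.91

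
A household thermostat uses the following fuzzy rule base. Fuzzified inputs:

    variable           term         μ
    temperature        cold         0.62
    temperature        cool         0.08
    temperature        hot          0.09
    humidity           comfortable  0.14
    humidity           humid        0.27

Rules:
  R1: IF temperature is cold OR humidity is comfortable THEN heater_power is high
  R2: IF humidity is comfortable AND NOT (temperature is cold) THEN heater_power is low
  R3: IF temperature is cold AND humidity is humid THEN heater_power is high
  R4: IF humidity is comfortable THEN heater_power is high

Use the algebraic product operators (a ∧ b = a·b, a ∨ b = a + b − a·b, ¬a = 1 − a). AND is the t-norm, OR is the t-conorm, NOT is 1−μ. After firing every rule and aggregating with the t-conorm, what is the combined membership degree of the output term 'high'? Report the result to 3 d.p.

0.766

R1: cold=0.62, comfortable=0.14; OR[a + b − a·b] → w = 0.6732
R2: comfortable=0.14, ¬cold=1−0.62=0.38; AND[a·b] → w = 0.0532
R3: cold=0.62, humid=0.27; AND[a·b] → w = 0.1674
R4: comfortable=0.14 → w = 0.1400
Rules with consequent 'high': {R1, R3, R4} → strengths 0.6732, 0.1674, 0.1400
Aggregate via t-conorm [a + b − a·b]: 0.7660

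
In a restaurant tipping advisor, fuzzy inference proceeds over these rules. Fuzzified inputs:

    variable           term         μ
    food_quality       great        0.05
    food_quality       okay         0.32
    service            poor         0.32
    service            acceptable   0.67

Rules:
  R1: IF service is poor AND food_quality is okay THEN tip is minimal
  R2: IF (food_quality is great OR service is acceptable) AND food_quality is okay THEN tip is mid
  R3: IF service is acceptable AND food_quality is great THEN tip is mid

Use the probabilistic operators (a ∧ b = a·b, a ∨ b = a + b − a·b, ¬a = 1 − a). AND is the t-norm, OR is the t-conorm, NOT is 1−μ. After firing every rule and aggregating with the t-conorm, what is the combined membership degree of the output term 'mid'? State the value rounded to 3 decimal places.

0.246

R1: poor=0.32, okay=0.32; AND[a·b] → w = 0.1024
R2: (great=0.05 OR acceptable=0.67) = 0.6865; AND[a·b] with okay=0.32 → w = 0.2197
R3: acceptable=0.67, great=0.05; AND[a·b] → w = 0.0335
Rules with consequent 'mid': {R2, R3} → strengths 0.2197, 0.0335
Aggregate via t-conorm [a + b − a·b]: 0.2458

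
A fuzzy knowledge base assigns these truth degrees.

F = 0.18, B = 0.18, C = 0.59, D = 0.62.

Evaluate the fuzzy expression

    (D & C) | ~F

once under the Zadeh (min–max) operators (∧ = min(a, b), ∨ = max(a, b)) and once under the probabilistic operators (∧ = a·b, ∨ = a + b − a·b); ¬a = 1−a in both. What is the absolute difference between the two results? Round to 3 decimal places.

0.066

Under Zadeh (min–max):
  D & C = min(a, b) on (0.62, 0.59) = 0.59
  ~F = 1 − 0.18 = 0.82
  (D & C) | ~F = max(a, b) on (0.59, 0.82) = 0.82
  → value = 0.8200
Under probabilistic:
  D & C = a·b on (0.6200, 0.5900) = 0.3658
  ~F = 1 − 0.1800 = 0.8200
  (D & C) | ~F = a + b − a·b on (0.3658, 0.8200) = 0.8858
  → value = 0.8858
|0.8200 − 0.8858| = 0.066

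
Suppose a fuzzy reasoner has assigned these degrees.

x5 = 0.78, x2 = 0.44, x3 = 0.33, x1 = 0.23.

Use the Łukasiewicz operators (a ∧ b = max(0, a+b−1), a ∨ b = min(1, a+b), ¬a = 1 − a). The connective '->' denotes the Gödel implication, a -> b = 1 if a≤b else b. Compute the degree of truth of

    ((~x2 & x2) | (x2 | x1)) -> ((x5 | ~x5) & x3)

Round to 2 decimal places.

0.33

~x2 = 1 − 0.44 = 0.56
~x2 & x2 = max(0, a+b−1) on (0.56, 0.44) = 0.00
x2 | x1 = min(1, a+b) on (0.44, 0.23) = 0.67
(~x2 & x2) | (x2 | x1) = min(1, a+b) on (0.00, 0.67) = 0.67
~x5 = 1 − 0.78 = 0.22
x5 | ~x5 = min(1, a+b) on (0.78, 0.22) = 1.00
(x5 | ~x5) & x3 = max(0, a+b−1) on (1.00, 0.33) = 0.33
((~x2 & x2) | (x2 | x1)) -> ((x5 | ~x5) & x3)  [Gödel: 1 if a≤b else b] with a=0.67, b=0.33 → 0.33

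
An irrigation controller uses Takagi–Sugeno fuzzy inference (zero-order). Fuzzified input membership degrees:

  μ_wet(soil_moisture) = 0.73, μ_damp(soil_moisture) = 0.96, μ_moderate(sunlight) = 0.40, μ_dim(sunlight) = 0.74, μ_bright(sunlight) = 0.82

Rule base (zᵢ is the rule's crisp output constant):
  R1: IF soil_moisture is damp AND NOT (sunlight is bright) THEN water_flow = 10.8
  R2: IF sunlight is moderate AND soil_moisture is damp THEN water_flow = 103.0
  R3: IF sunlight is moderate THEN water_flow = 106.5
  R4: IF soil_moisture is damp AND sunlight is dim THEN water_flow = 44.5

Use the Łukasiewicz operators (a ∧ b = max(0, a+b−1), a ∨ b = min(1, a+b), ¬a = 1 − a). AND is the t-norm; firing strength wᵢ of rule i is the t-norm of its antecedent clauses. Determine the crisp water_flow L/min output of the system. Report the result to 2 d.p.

R1 (z=10.8): damp=0.96, ¬bright=1−0.82=0.18; AND[max(0, a+b−1)] → w = 0.14
R2 (z=103.0): moderate=0.40, damp=0.96; AND[max(0, a+b−1)] → w = 0.36
R3 (z=106.5): moderate=0.40 → w = 0.40
R4 (z=44.5): damp=0.96, dim=0.74; AND[max(0, a+b−1)] → w = 0.70
Weighted average = (0.14·10.8 + 0.36·103.0 + 0.40·106.5 + 0.70·44.5) / (0.14 + 0.36 + 0.40 + 0.70)
  = 112.3420 / 1.6000 = 70.21

70.21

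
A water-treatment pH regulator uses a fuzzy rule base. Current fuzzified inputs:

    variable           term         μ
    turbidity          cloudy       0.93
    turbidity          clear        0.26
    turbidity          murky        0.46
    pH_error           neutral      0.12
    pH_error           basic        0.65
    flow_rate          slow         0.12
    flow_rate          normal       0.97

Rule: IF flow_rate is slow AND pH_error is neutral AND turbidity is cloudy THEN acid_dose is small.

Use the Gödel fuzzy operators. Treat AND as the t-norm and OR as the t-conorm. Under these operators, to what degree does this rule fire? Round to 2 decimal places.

0.12

firing strength: slow=0.12, neutral=0.12, cloudy=0.93; AND[min(a, b)] → w = 0.12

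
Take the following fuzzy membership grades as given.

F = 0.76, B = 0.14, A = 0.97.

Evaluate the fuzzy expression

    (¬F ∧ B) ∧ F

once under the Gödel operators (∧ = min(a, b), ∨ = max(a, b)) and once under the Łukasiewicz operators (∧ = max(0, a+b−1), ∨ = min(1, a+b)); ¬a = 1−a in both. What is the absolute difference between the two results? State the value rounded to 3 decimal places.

Under Gödel:
  ¬F = 1 − 0.76 = 0.24
  ¬F ∧ B = min(a, b) on (0.24, 0.14) = 0.14
  (¬F ∧ B) ∧ F = min(a, b) on (0.14, 0.76) = 0.14
  → value = 0.1400
Under Łukasiewicz:
  ¬F = 1 − 0.76 = 0.24
  ¬F ∧ B = max(0, a+b−1) on (0.24, 0.14) = 0.00
  (¬F ∧ B) ∧ F = max(0, a+b−1) on (0.00, 0.76) = 0.00
  → value = 0.0000
|0.1400 − 0.0000| = 0.140

0.140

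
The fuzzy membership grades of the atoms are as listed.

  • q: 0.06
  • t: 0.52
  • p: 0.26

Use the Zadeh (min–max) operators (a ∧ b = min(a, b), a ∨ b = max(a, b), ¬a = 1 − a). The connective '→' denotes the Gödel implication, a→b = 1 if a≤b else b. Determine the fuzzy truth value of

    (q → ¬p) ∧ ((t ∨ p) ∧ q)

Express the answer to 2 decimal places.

0.06

¬p = 1 − 0.26 = 0.74
q → ¬p  [Gödel: 1 if a≤b else b] with a=0.06, b=0.74 → 1.00
t ∨ p = max(a, b) on (0.52, 0.26) = 0.52
(t ∨ p) ∧ q = min(a, b) on (0.52, 0.06) = 0.06
(q → ¬p) ∧ ((t ∨ p) ∧ q) = min(a, b) on (1.00, 0.06) = 0.06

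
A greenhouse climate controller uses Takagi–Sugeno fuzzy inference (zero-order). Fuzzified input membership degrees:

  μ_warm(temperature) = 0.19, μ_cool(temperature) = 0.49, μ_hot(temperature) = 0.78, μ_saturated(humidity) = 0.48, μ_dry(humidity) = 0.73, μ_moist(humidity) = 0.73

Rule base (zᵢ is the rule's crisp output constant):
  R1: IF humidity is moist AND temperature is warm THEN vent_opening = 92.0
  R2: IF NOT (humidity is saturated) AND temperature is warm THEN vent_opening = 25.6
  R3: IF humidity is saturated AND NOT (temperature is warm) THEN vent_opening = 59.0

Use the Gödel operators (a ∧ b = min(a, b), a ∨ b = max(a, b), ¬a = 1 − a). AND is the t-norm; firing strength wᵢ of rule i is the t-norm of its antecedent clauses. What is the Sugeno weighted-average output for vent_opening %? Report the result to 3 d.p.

R1 (z=92.0): moist=0.73, warm=0.19; AND[min(a, b)] → w = 0.19
R2 (z=25.6): ¬saturated=1−0.48=0.52, warm=0.19; AND[min(a, b)] → w = 0.19
R3 (z=59.0): saturated=0.48, ¬warm=1−0.19=0.81; AND[min(a, b)] → w = 0.48
Weighted average = (0.19·92.0 + 0.19·25.6 + 0.48·59.0) / (0.19 + 0.19 + 0.48)
  = 50.6640 / 0.8600 = 58.912

58.912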